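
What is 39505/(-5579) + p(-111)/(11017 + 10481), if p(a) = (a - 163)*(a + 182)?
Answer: -478906178/59968671 ≈ -7.9859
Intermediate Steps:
p(a) = (-163 + a)*(182 + a)
39505/(-5579) + p(-111)/(11017 + 10481) = 39505/(-5579) + (-29666 + (-111)² + 19*(-111))/(11017 + 10481) = 39505*(-1/5579) + (-29666 + 12321 - 2109)/21498 = -39505/5579 - 19454*1/21498 = -39505/5579 - 9727/10749 = -478906178/59968671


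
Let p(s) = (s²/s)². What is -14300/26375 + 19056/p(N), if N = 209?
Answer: -4881452/46083455 ≈ -0.10593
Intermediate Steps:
p(s) = s²
-14300/26375 + 19056/p(N) = -14300/26375 + 19056/(209²) = -14300*1/26375 + 19056/43681 = -572/1055 + 19056*(1/43681) = -572/1055 + 19056/43681 = -4881452/46083455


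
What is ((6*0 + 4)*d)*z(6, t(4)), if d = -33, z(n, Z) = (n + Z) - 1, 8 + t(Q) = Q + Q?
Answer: -660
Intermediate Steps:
t(Q) = -8 + 2*Q (t(Q) = -8 + (Q + Q) = -8 + 2*Q)
z(n, Z) = -1 + Z + n (z(n, Z) = (Z + n) - 1 = -1 + Z + n)
((6*0 + 4)*d)*z(6, t(4)) = ((6*0 + 4)*(-33))*(-1 + (-8 + 2*4) + 6) = ((0 + 4)*(-33))*(-1 + (-8 + 8) + 6) = (4*(-33))*(-1 + 0 + 6) = -132*5 = -660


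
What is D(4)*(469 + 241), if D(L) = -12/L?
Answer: -2130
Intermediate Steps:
D(4)*(469 + 241) = (-12/4)*(469 + 241) = -12*1/4*710 = -3*710 = -2130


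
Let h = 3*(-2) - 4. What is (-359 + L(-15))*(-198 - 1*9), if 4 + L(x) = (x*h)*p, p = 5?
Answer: -80109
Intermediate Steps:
h = -10 (h = -6 - 4 = -10)
L(x) = -4 - 50*x (L(x) = -4 + (x*(-10))*5 = -4 - 10*x*5 = -4 - 50*x)
(-359 + L(-15))*(-198 - 1*9) = (-359 + (-4 - 50*(-15)))*(-198 - 1*9) = (-359 + (-4 + 750))*(-198 - 9) = (-359 + 746)*(-207) = 387*(-207) = -80109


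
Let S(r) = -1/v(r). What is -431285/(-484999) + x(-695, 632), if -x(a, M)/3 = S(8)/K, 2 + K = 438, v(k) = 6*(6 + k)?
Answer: 5265612279/5920867792 ≈ 0.88933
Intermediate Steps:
v(k) = 36 + 6*k
K = 436 (K = -2 + 438 = 436)
S(r) = -1/(36 + 6*r)
x(a, M) = 1/12208 (x(a, M) = -3*(-1/(36 + 6*8))/436 = -3*(-1/(36 + 48))/436 = -3*(-1/84)/436 = -3*(-1*1/84)/436 = -(-1)/(28*436) = -3*(-1/36624) = 1/12208)
-431285/(-484999) + x(-695, 632) = -431285/(-484999) + 1/12208 = -431285*(-1/484999) + 1/12208 = 431285/484999 + 1/12208 = 5265612279/5920867792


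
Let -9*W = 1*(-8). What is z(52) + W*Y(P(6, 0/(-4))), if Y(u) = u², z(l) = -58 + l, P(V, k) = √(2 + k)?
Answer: -38/9 ≈ -4.2222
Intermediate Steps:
W = 8/9 (W = -(-8)/9 = -⅑*(-8) = 8/9 ≈ 0.88889)
z(52) + W*Y(P(6, 0/(-4))) = (-58 + 52) + 8*(√(2 + 0/(-4)))²/9 = -6 + 8*(√(2 + 0*(-¼)))²/9 = -6 + 8*(√(2 + 0))²/9 = -6 + 8*(√2)²/9 = -6 + (8/9)*2 = -6 + 16/9 = -38/9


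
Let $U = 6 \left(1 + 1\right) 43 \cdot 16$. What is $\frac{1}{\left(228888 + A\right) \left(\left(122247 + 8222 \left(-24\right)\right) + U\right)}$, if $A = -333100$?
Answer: $\frac{1}{6963966900} \approx 1.436 \cdot 10^{-10}$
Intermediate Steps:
$U = 8256$ ($U = 6 \cdot 2 \cdot 43 \cdot 16 = 12 \cdot 43 \cdot 16 = 516 \cdot 16 = 8256$)
$\frac{1}{\left(228888 + A\right) \left(\left(122247 + 8222 \left(-24\right)\right) + U\right)} = \frac{1}{\left(228888 - 333100\right) \left(\left(122247 + 8222 \left(-24\right)\right) + 8256\right)} = \frac{1}{\left(-104212\right) \left(\left(122247 - 197328\right) + 8256\right)} = - \frac{1}{104212 \left(-75081 + 8256\right)} = - \frac{1}{104212 \left(-66825\right)} = \left(- \frac{1}{104212}\right) \left(- \frac{1}{66825}\right) = \frac{1}{6963966900}$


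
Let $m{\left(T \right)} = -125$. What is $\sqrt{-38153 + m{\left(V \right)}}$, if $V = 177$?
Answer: $i \sqrt{38278} \approx 195.65 i$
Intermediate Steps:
$\sqrt{-38153 + m{\left(V \right)}} = \sqrt{-38153 - 125} = \sqrt{-38278} = i \sqrt{38278}$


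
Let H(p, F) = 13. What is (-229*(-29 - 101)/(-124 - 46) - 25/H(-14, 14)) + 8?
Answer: -37358/221 ≈ -169.04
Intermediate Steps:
(-229*(-29 - 101)/(-124 - 46) - 25/H(-14, 14)) + 8 = (-229*(-29 - 101)/(-124 - 46) - 25/13) + 8 = (-229/((-170/(-130))) - 25*1/13) + 8 = (-229/((-170*(-1/130))) - 25/13) + 8 = (-229/17/13 - 25/13) + 8 = (-229*13/17 - 25/13) + 8 = (-2977/17 - 25/13) + 8 = -39126/221 + 8 = -37358/221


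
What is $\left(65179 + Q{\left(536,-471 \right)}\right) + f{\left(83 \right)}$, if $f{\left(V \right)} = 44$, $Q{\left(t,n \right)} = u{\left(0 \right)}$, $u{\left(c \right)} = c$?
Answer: $65223$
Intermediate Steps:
$Q{\left(t,n \right)} = 0$
$\left(65179 + Q{\left(536,-471 \right)}\right) + f{\left(83 \right)} = \left(65179 + 0\right) + 44 = 65179 + 44 = 65223$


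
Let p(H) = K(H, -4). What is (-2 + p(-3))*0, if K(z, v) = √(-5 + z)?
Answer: 0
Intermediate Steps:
p(H) = √(-5 + H)
(-2 + p(-3))*0 = (-2 + √(-5 - 3))*0 = (-2 + √(-8))*0 = (-2 + 2*I*√2)*0 = 0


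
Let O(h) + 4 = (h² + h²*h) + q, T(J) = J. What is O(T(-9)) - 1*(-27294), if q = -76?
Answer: 26566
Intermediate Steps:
O(h) = -80 + h² + h³ (O(h) = -4 + ((h² + h²*h) - 76) = -4 + ((h² + h³) - 76) = -4 + (-76 + h² + h³) = -80 + h² + h³)
O(T(-9)) - 1*(-27294) = (-80 + (-9)² + (-9)³) - 1*(-27294) = (-80 + 81 - 729) + 27294 = -728 + 27294 = 26566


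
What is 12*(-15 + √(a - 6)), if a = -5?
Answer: -180 + 12*I*√11 ≈ -180.0 + 39.799*I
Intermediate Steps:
12*(-15 + √(a - 6)) = 12*(-15 + √(-5 - 6)) = 12*(-15 + √(-11)) = 12*(-15 + I*√11) = -180 + 12*I*√11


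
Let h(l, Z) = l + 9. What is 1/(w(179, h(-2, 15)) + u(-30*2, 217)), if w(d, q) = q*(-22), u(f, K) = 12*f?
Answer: -1/874 ≈ -0.0011442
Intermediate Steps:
h(l, Z) = 9 + l
w(d, q) = -22*q
1/(w(179, h(-2, 15)) + u(-30*2, 217)) = 1/(-22*(9 - 2) + 12*(-30*2)) = 1/(-22*7 + 12*(-60)) = 1/(-154 - 720) = 1/(-874) = -1/874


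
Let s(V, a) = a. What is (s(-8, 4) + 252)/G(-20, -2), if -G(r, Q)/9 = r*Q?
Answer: -32/45 ≈ -0.71111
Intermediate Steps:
G(r, Q) = -9*Q*r (G(r, Q) = -9*r*Q = -9*Q*r)
(s(-8, 4) + 252)/G(-20, -2) = (4 + 252)/((-9*(-2)*(-20))) = 256/(-360) = 256*(-1/360) = -32/45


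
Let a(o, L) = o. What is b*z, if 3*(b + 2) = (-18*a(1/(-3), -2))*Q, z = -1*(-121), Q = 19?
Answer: 4356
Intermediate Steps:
z = 121
b = 36 (b = -2 + (-18/(-3)*19)/3 = -2 + (-18*(-⅓)*19)/3 = -2 + (6*19)/3 = -2 + (⅓)*114 = -2 + 38 = 36)
b*z = 36*121 = 4356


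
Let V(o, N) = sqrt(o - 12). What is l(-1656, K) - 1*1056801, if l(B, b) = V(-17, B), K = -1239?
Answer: -1056801 + I*sqrt(29) ≈ -1.0568e+6 + 5.3852*I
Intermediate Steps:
V(o, N) = sqrt(-12 + o)
l(B, b) = I*sqrt(29) (l(B, b) = sqrt(-12 - 17) = sqrt(-29) = I*sqrt(29))
l(-1656, K) - 1*1056801 = I*sqrt(29) - 1*1056801 = I*sqrt(29) - 1056801 = -1056801 + I*sqrt(29)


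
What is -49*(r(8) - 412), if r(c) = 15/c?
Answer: 160769/8 ≈ 20096.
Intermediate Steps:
-49*(r(8) - 412) = -49*(15/8 - 412) = -49*(-3281/8) = 160769/8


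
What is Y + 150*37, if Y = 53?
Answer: 5603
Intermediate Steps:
Y + 150*37 = 53 + 150*37 = 53 + 5550 = 5603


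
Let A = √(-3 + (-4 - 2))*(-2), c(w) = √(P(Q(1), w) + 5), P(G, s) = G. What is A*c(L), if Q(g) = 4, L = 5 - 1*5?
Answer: -18*I ≈ -18.0*I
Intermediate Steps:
L = 0 (L = 5 - 5 = 0)
c(w) = 3 (c(w) = √(4 + 5) = √9 = 3)
A = -6*I (A = √(-3 - 6)*(-2) = √(-9)*(-2) = (3*I)*(-2) = -6*I ≈ -6.0*I)
A*c(L) = -6*I*3 = -18*I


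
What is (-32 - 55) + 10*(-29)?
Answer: -377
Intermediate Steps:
(-32 - 55) + 10*(-29) = -87 - 290 = -377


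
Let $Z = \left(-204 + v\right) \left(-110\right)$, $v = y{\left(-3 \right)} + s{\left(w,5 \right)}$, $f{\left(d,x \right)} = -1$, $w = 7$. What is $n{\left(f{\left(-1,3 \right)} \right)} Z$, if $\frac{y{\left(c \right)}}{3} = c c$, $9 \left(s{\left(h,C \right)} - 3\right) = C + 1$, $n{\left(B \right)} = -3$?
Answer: $-57200$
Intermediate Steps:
$s{\left(h,C \right)} = \frac{28}{9} + \frac{C}{9}$ ($s{\left(h,C \right)} = 3 + \frac{C + 1}{9} = 3 + \frac{1 + C}{9} = 3 + \left(\frac{1}{9} + \frac{C}{9}\right) = \frac{28}{9} + \frac{C}{9}$)
$y{\left(c \right)} = 3 c^{2}$ ($y{\left(c \right)} = 3 c c = 3 c^{2}$)
$v = \frac{92}{3}$ ($v = 3 \left(-3\right)^{2} + \left(\frac{28}{9} + \frac{1}{9} \cdot 5\right) = 3 \cdot 9 + \left(\frac{28}{9} + \frac{5}{9}\right) = 27 + \frac{11}{3} = \frac{92}{3} \approx 30.667$)
$Z = \frac{57200}{3}$ ($Z = \left(-204 + \frac{92}{3}\right) \left(-110\right) = \left(- \frac{520}{3}\right) \left(-110\right) = \frac{57200}{3} \approx 19067.0$)
$n{\left(f{\left(-1,3 \right)} \right)} Z = \left(-3\right) \frac{57200}{3} = -57200$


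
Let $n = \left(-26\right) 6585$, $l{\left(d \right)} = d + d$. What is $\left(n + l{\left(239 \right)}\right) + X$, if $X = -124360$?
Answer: $-295092$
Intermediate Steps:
$l{\left(d \right)} = 2 d$
$n = -171210$
$\left(n + l{\left(239 \right)}\right) + X = \left(-171210 + 2 \cdot 239\right) - 124360 = \left(-171210 + 478\right) - 124360 = -170732 - 124360 = -295092$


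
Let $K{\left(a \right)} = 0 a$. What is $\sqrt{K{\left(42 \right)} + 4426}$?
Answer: $\sqrt{4426} \approx 66.528$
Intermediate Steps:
$K{\left(a \right)} = 0$
$\sqrt{K{\left(42 \right)} + 4426} = \sqrt{0 + 4426} = \sqrt{4426}$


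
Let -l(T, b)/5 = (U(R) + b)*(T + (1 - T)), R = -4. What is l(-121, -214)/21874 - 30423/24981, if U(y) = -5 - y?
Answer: -212872709/182144798 ≈ -1.1687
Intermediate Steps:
l(T, b) = 5 - 5*b (l(T, b) = -5*((-5 - 1*(-4)) + b)*(T + (1 - T)) = -5*((-5 + 4) + b) = -5*(-1 + b) = 5 - 5*b)
l(-121, -214)/21874 - 30423/24981 = (5 - 5*(-214))/21874 - 30423/24981 = (5 + 1070)*(1/21874) - 30423*1/24981 = 1075*(1/21874) - 10141/8327 = 1075/21874 - 10141/8327 = -212872709/182144798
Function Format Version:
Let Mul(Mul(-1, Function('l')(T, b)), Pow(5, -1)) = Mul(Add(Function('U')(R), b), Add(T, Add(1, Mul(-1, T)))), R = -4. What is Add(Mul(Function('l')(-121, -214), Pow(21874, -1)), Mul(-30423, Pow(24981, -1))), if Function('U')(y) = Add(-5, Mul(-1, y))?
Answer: Rational(-212872709, 182144798) ≈ -1.1687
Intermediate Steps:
Function('l')(T, b) = Add(5, Mul(-5, b)) (Function('l')(T, b) = Mul(-5, Mul(Add(Add(-5, Mul(-1, -4)), b), Add(T, Add(1, Mul(-1, T))))) = Mul(-5, Mul(Add(Add(-5, 4), b), 1)) = Mul(-5, Mul(Add(-1, b), 1)) = Mul(-5, Add(-1, b)) = Add(5, Mul(-5, b)))
Add(Mul(Function('l')(-121, -214), Pow(21874, -1)), Mul(-30423, Pow(24981, -1))) = Add(Mul(Add(5, Mul(-5, -214)), Pow(21874, -1)), Mul(-30423, Pow(24981, -1))) = Add(Mul(Add(5, 1070), Rational(1, 21874)), Mul(-30423, Rational(1, 24981))) = Add(Mul(1075, Rational(1, 21874)), Rational(-10141, 8327)) = Add(Rational(1075, 21874), Rational(-10141, 8327)) = Rational(-212872709, 182144798)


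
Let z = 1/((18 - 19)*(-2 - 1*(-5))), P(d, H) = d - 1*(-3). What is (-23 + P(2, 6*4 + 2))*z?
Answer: 6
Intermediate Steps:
P(d, H) = 3 + d (P(d, H) = d + 3 = 3 + d)
z = -⅓ (z = 1/(-(-2 + 5)) = 1/(-1*3) = 1/(-3) = -⅓ ≈ -0.33333)
(-23 + P(2, 6*4 + 2))*z = (-23 + (3 + 2))*(-⅓) = (-23 + 5)*(-⅓) = -18*(-⅓) = 6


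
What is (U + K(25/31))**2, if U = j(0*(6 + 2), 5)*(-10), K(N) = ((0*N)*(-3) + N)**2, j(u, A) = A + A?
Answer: 9115475625/923521 ≈ 9870.3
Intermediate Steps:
j(u, A) = 2*A
K(N) = N**2 (K(N) = (0*(-3) + N)**2 = (0 + N)**2 = N**2)
U = -100 (U = (2*5)*(-10) = 10*(-10) = -100)
(U + K(25/31))**2 = (-100 + (25/31)**2)**2 = (-100 + 625/961)**2 = (-95475/961)**2 = 9115475625/923521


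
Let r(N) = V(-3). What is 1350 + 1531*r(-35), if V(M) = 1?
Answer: 2881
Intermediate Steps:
r(N) = 1
1350 + 1531*r(-35) = 1350 + 1531*1 = 1350 + 1531 = 2881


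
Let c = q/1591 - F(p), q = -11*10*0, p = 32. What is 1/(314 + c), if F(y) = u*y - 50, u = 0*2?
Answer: 1/364 ≈ 0.0027473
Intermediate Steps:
u = 0
F(y) = -50 (F(y) = 0*y - 50 = 0 - 50 = -50)
q = 0 (q = -110*0 = 0)
c = 50 (c = 0/1591 - 1*(-50) = 0*(1/1591) + 50 = 0 + 50 = 50)
1/(314 + c) = 1/(314 + 50) = 1/364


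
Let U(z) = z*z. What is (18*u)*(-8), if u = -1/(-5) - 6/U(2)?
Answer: 936/5 ≈ 187.20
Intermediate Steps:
U(z) = z²
u = -13/10 (u = -1/(-5) - 6/(2²) = -1*(-⅕) - 6/4 = ⅕ - 6*¼ = ⅕ - 3/2 = -13/10 ≈ -1.3000)
(18*u)*(-8) = (18*(-13/10))*(-8) = -117/5*(-8) = 936/5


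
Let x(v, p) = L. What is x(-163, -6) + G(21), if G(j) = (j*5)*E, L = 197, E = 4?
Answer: 617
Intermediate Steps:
x(v, p) = 197
G(j) = 20*j (G(j) = (j*5)*4 = (5*j)*4 = 20*j)
x(-163, -6) + G(21) = 197 + 20*21 = 197 + 420 = 617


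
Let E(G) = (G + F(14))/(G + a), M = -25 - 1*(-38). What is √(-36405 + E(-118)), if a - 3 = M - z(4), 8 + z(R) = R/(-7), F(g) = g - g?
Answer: 13*I*√23033226/327 ≈ 190.8*I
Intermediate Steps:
F(g) = 0
z(R) = -8 - R/7 (z(R) = -8 + R/(-7) = -8 + R*(-⅐) = -8 - R/7)
M = 13 (M = -25 + 38 = 13)
a = 172/7 (a = 3 + (13 - (-8 - ⅐*4)) = 3 + (13 - (-8 - 4/7)) = 3 + (13 - 1*(-60/7)) = 3 + (13 + 60/7) = 3 + 151/7 = 172/7 ≈ 24.571)
E(G) = G/(172/7 + G) (E(G) = (G + 0)/(G + 172/7) = G/(172/7 + G))
√(-36405 + E(-118)) = √(-36405 + 7*(-118)/(172 + 7*(-118))) = √(-36405 + 7*(-118)/(172 - 826)) = √(-36405 + 7*(-118)/(-654)) = √(-36405 + 7*(-118)*(-1/654)) = √(-36405 + 413/327) = √(-11904022/327) = 13*I*√23033226/327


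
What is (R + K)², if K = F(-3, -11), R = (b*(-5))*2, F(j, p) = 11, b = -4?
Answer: 2601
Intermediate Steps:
R = 40 (R = -4*(-5)*2 = 20*2 = 40)
K = 11
(R + K)² = (40 + 11)² = 51² = 2601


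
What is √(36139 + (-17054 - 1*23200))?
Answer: I*√4115 ≈ 64.148*I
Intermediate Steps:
√(36139 + (-17054 - 1*23200)) = √(36139 + (-17054 - 23200)) = √(36139 - 40254) = √(-4115) = I*√4115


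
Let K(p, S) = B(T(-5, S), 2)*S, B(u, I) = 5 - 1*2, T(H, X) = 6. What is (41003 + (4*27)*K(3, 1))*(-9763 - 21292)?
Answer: -1283409985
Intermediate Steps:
B(u, I) = 3 (B(u, I) = 5 - 2 = 3)
K(p, S) = 3*S
(41003 + (4*27)*K(3, 1))*(-9763 - 21292) = (41003 + (4*27)*(3*1))*(-9763 - 21292) = (41003 + 108*3)*(-31055) = (41003 + 324)*(-31055) = 41327*(-31055) = -1283409985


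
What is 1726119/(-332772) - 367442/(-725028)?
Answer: -94100849759/20105751468 ≈ -4.6803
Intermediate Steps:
1726119/(-332772) - 367442/(-725028) = 1726119*(-1/332772) - 367442*(-1/725028) = -575373/110924 + 183721/362514 = -94100849759/20105751468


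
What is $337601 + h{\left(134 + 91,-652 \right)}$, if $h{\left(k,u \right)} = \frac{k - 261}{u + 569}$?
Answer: $\frac{28020919}{83} \approx 3.376 \cdot 10^{5}$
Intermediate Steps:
$h{\left(k,u \right)} = \frac{-261 + k}{569 + u}$
$337601 + h{\left(134 + 91,-652 \right)} = 337601 + \frac{-261 + \left(134 + 91\right)}{569 - 652} = 337601 + \frac{-261 + 225}{-83} = 337601 - - \frac{36}{83} = 337601 + \frac{36}{83} = \frac{28020919}{83}$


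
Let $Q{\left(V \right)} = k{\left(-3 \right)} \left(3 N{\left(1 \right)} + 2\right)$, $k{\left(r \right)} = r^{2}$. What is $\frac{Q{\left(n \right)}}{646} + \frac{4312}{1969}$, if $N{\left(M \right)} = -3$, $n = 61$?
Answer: $\frac{241955}{115634} \approx 2.0924$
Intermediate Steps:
$Q{\left(V \right)} = -63$ ($Q{\left(V \right)} = \left(-3\right)^{2} \left(3 \left(-3\right) + 2\right) = 9 \left(-9 + 2\right) = 9 \left(-7\right) = -63$)
$\frac{Q{\left(n \right)}}{646} + \frac{4312}{1969} = - \frac{63}{646} + \frac{4312}{1969} = \left(-63\right) \frac{1}{646} + 4312 \cdot \frac{1}{1969} = - \frac{63}{646} + \frac{392}{179} = \frac{241955}{115634}$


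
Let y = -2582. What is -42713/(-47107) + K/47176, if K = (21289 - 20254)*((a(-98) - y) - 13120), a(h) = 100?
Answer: -253448718911/1111159916 ≈ -228.09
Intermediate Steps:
K = -10803330 (K = (21289 - 20254)*((100 - 1*(-2582)) - 13120) = 1035*((100 + 2582) - 13120) = 1035*(2682 - 13120) = 1035*(-10438) = -10803330)
-42713/(-47107) + K/47176 = -42713/(-47107) - 10803330/47176 = -42713*(-1/47107) - 10803330*1/47176 = 42713/47107 - 5401665/23588 = -253448718911/1111159916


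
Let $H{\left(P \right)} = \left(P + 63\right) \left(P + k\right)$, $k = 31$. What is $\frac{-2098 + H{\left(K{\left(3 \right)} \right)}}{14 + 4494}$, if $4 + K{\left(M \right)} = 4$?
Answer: $- \frac{145}{4508} \approx -0.032165$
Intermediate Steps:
$K{\left(M \right)} = 0$ ($K{\left(M \right)} = -4 + 4 = 0$)
$H{\left(P \right)} = \left(31 + P\right) \left(63 + P\right)$ ($H{\left(P \right)} = \left(P + 63\right) \left(P + 31\right) = \left(63 + P\right) \left(31 + P\right) = \left(31 + P\right) \left(63 + P\right)$)
$\frac{-2098 + H{\left(K{\left(3 \right)} \right)}}{14 + 4494} = \frac{-2098 + \left(1953 + 0^{2} + 94 \cdot 0\right)}{14 + 4494} = \frac{-2098 + \left(1953 + 0 + 0\right)}{4508} = \left(-2098 + 1953\right) \frac{1}{4508} = \left(-145\right) \frac{1}{4508} = - \frac{145}{4508}$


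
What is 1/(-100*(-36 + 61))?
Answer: -1/2500 ≈ -0.00040000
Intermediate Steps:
1/(-100*(-36 + 61)) = 1/(-100*25) = 1/(-2500) = -1/2500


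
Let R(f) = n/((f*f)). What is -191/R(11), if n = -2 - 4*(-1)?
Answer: -23111/2 ≈ -11556.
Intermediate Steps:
n = 2 (n = -2 + 4 = 2)
R(f) = 2/f² (R(f) = 2/((f*f)) = 2/(f²) = 2/f²)
-191/R(11) = -191/(2/11²) = -191/(2*(1/121)) = -191/2/121 = -191*121/2 = -23111/2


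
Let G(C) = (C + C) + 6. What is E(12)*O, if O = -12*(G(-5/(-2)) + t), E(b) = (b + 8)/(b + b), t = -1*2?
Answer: -90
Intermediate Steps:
G(C) = 6 + 2*C (G(C) = 2*C + 6 = 6 + 2*C)
t = -2
E(b) = (8 + b)/(2*b) (E(b) = (8 + b)/((2*b)) = (8 + b)*(1/(2*b)) = (8 + b)/(2*b))
O = -108 (O = -12*((6 + 2*(-5/(-2))) - 2) = -12*((6 + 2*(-5*(-½))) - 2) = -12*((6 + 2*(5/2)) - 2) = -12*((6 + 5) - 2) = -12*(11 - 2) = -12*9 = -108)
E(12)*O = ((½)*(8 + 12)/12)*(-108) = ((½)*(1/12)*20)*(-108) = (⅚)*(-108) = -90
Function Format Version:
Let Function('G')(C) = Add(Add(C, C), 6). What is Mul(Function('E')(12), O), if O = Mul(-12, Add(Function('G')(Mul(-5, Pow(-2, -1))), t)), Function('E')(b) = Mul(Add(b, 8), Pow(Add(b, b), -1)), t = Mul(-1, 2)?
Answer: -90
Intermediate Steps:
Function('G')(C) = Add(6, Mul(2, C)) (Function('G')(C) = Add(Mul(2, C), 6) = Add(6, Mul(2, C)))
t = -2
Function('E')(b) = Mul(Rational(1, 2), Pow(b, -1), Add(8, b)) (Function('E')(b) = Mul(Add(8, b), Pow(Mul(2, b), -1)) = Mul(Add(8, b), Mul(Rational(1, 2), Pow(b, -1))) = Mul(Rational(1, 2), Pow(b, -1), Add(8, b)))
O = -108 (O = Mul(-12, Add(Add(6, Mul(2, Mul(-5, Pow(-2, -1)))), -2)) = Mul(-12, Add(Add(6, Mul(2, Mul(-5, Rational(-1, 2)))), -2)) = Mul(-12, Add(Add(6, Mul(2, Rational(5, 2))), -2)) = Mul(-12, Add(Add(6, 5), -2)) = Mul(-12, Add(11, -2)) = Mul(-12, 9) = -108)
Mul(Function('E')(12), O) = Mul(Mul(Rational(1, 2), Pow(12, -1), Add(8, 12)), -108) = Mul(Mul(Rational(1, 2), Rational(1, 12), 20), -108) = Mul(Rational(5, 6), -108) = -90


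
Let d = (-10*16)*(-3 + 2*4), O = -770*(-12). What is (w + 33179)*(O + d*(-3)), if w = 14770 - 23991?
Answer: 278871120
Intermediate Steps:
w = -9221
O = 9240
d = -800 (d = -160*(-3 + 8) = -160*5 = -800)
(w + 33179)*(O + d*(-3)) = (-9221 + 33179)*(9240 - 800*(-3)) = 23958*(9240 + 2400) = 23958*11640 = 278871120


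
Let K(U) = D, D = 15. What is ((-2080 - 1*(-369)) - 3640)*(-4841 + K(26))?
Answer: 25823926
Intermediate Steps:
K(U) = 15
((-2080 - 1*(-369)) - 3640)*(-4841 + K(26)) = ((-2080 - 1*(-369)) - 3640)*(-4841 + 15) = ((-2080 + 369) - 3640)*(-4826) = (-1711 - 3640)*(-4826) = -5351*(-4826) = 25823926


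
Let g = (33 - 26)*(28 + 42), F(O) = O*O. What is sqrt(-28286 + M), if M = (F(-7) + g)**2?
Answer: sqrt(262235) ≈ 512.09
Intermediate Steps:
F(O) = O**2
g = 490 (g = 7*70 = 490)
M = 290521 (M = ((-7)**2 + 490)**2 = (49 + 490)**2 = 539**2 = 290521)
sqrt(-28286 + M) = sqrt(-28286 + 290521) = sqrt(262235)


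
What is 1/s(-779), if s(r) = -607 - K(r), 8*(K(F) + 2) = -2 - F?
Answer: -8/5617 ≈ -0.0014242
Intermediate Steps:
K(F) = -9/4 - F/8 (K(F) = -2 + (-2 - F)/8 = -2 + (-1/4 - F/8) = -9/4 - F/8)
s(r) = -2419/4 + r/8 (s(r) = -607 - (-9/4 - r/8) = -607 + (9/4 + r/8) = -2419/4 + r/8)
1/s(-779) = 1/(-2419/4 + (1/8)*(-779)) = 1/(-2419/4 - 779/8) = 1/(-5617/8) = -8/5617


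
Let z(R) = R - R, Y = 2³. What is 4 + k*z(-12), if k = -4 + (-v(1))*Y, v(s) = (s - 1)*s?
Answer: 4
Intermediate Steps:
Y = 8
v(s) = s*(-1 + s) (v(s) = (-1 + s)*s = s*(-1 + s))
k = -4 (k = -4 - (-1 + 1)*8 = -4 - 0*8 = -4 - 1*0*8 = -4 + 0*8 = -4 + 0 = -4)
z(R) = 0
4 + k*z(-12) = 4 - 4*0 = 4 + 0 = 4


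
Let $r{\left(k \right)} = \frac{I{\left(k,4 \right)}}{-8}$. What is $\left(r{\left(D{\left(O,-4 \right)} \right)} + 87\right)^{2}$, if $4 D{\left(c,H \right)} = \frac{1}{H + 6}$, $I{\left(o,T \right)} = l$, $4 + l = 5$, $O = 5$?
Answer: $\frac{483025}{64} \approx 7547.3$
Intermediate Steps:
$l = 1$ ($l = -4 + 5 = 1$)
$I{\left(o,T \right)} = 1$
$D{\left(c,H \right)} = \frac{1}{4 \left(6 + H\right)}$ ($D{\left(c,H \right)} = \frac{1}{4 \left(H + 6\right)} = \frac{1}{4 \left(6 + H\right)}$)
$r{\left(k \right)} = - \frac{1}{8}$ ($r{\left(k \right)} = 1 \frac{1}{-8} = 1 \left(- \frac{1}{8}\right) = - \frac{1}{8}$)
$\left(r{\left(D{\left(O,-4 \right)} \right)} + 87\right)^{2} = \left(- \frac{1}{8} + 87\right)^{2} = \left(\frac{695}{8}\right)^{2} = \frac{483025}{64}$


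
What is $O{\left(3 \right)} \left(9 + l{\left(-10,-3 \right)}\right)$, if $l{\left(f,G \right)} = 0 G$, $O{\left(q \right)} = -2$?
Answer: $-18$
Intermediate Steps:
$l{\left(f,G \right)} = 0$
$O{\left(3 \right)} \left(9 + l{\left(-10,-3 \right)}\right) = - 2 \left(9 + 0\right) = \left(-2\right) 9 = -18$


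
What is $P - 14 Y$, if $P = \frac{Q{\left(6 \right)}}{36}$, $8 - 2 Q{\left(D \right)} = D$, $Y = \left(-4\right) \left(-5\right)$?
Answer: $- \frac{10079}{36} \approx -279.97$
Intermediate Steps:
$Y = 20$
$Q{\left(D \right)} = 4 - \frac{D}{2}$
$P = \frac{1}{36}$ ($P = \frac{4 - 3}{36} = \left(4 - 3\right) \frac{1}{36} = 1 \cdot \frac{1}{36} = \frac{1}{36} \approx 0.027778$)
$P - 14 Y = \frac{1}{36} - 280 = - \frac{10079}{36}$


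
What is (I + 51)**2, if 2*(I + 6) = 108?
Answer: 9801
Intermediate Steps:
I = 48 (I = -6 + (1/2)*108 = -6 + 54 = 48)
(I + 51)**2 = (48 + 51)**2 = 99**2 = 9801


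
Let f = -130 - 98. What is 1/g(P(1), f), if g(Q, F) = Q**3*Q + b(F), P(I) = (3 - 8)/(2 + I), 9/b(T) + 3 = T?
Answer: 6237/47882 ≈ 0.13026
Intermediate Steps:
b(T) = 9/(-3 + T)
P(I) = -5/(2 + I)
f = -228
g(Q, F) = Q**4 + 9/(-3 + F) (g(Q, F) = Q**3*Q + 9/(-3 + F) = Q**4 + 9/(-3 + F))
1/g(P(1), f) = 1/((9 + (-5/(2 + 1))**4*(-3 - 228))/(-3 - 228)) = 1/((9 + (-5/3)**4*(-231))/(-231)) = 1/(-(9 + (-5*1/3)**4*(-231))/231) = 1/(-(9 + (-5/3)**4*(-231))/231) = 1/(-(9 + (625/81)*(-231))/231) = 1/(-(9 - 48125/27)/231) = 1/(-1/231*(-47882/27)) = 1/(47882/6237) = 6237/47882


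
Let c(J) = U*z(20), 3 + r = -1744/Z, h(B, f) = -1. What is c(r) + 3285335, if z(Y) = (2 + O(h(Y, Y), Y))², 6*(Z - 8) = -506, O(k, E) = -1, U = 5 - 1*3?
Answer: 3285337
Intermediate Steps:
U = 2 (U = 5 - 3 = 2)
Z = -229/3 (Z = 8 + (⅙)*(-506) = 8 - 253/3 = -229/3 ≈ -76.333)
z(Y) = 1 (z(Y) = (2 - 1)² = 1² = 1)
r = 4545/229 (r = -3 - 1744/(-229/3) = -3 - 1744*(-3/229) = -3 + 5232/229 = 4545/229 ≈ 19.847)
c(J) = 2 (c(J) = 2*1 = 2)
c(r) + 3285335 = 2 + 3285335 = 3285337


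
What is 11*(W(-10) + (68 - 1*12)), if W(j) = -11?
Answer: 495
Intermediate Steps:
11*(W(-10) + (68 - 1*12)) = 11*(-11 + (68 - 1*12)) = 11*(-11 + (68 - 12)) = 11*(-11 + 56) = 11*45 = 495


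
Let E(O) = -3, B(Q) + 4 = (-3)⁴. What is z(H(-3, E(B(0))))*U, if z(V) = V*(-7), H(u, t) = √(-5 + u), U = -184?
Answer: 2576*I*√2 ≈ 3643.0*I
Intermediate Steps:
B(Q) = 77 (B(Q) = -4 + (-3)⁴ = -4 + 81 = 77)
z(V) = -7*V
z(H(-3, E(B(0))))*U = -7*√(-5 - 3)*(-184) = -14*I*√2*(-184) = 2576*I*√2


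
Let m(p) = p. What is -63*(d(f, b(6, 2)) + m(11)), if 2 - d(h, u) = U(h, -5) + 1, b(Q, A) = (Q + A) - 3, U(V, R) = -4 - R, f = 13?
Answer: -693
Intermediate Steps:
b(Q, A) = -3 + A + Q (b(Q, A) = (A + Q) - 3 = -3 + A + Q)
d(h, u) = 0 (d(h, u) = 2 - ((-4 - 1*(-5)) + 1) = 2 - ((-4 + 5) + 1) = 2 - (1 + 1) = 2 - 1*2 = 2 - 2 = 0)
-63*(d(f, b(6, 2)) + m(11)) = -63*(0 + 11) = -63*11 = -693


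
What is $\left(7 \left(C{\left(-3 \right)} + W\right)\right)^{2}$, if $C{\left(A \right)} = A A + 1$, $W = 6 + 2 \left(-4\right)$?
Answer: $3136$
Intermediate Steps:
$W = -2$ ($W = 6 - 8 = -2$)
$C{\left(A \right)} = 1 + A^{2}$ ($C{\left(A \right)} = A^{2} + 1 = 1 + A^{2}$)
$\left(7 \left(C{\left(-3 \right)} + W\right)\right)^{2} = \left(7 \left(\left(1 + \left(-3\right)^{2}\right) - 2\right)\right)^{2} = \left(7 \left(\left(1 + 9\right) - 2\right)\right)^{2} = \left(7 \left(10 - 2\right)\right)^{2} = \left(7 \cdot 8\right)^{2} = 56^{2} = 3136$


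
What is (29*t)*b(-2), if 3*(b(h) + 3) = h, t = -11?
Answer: 3509/3 ≈ 1169.7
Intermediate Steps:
b(h) = -3 + h/3
(29*t)*b(-2) = (29*(-11))*(-3 + (1/3)*(-2)) = -319*(-3 - 2/3) = -319*(-11/3) = 3509/3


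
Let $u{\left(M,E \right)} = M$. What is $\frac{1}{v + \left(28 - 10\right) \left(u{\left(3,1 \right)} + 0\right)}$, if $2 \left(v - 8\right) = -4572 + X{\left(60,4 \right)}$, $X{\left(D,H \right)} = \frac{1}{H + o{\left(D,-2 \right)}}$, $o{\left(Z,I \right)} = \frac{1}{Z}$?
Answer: $- \frac{241}{535954} \approx -0.00044967$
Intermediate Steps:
$X{\left(D,H \right)} = \frac{1}{H + \frac{1}{D}}$
$v = - \frac{548968}{241}$ ($v = 8 + \frac{-4572 + \frac{60}{1 + 60 \cdot 4}}{2} = 8 + \frac{-4572 + \frac{60}{1 + 240}}{2} = 8 + \frac{-4572 + \frac{60}{241}}{2} = 8 + \frac{1}{2} \left(- \frac{1101792}{241}\right) = 8 - \frac{550896}{241} = - \frac{548968}{241} \approx -2277.9$)
$\frac{1}{v + \left(28 - 10\right) \left(u{\left(3,1 \right)} + 0\right)} = \frac{1}{- \frac{548968}{241} + \left(28 - 10\right) \left(3 + 0\right)} = \frac{1}{- \frac{548968}{241} + 18 \cdot 3} = \frac{1}{- \frac{548968}{241} + 54} = \frac{1}{- \frac{535954}{241}} = - \frac{241}{535954}$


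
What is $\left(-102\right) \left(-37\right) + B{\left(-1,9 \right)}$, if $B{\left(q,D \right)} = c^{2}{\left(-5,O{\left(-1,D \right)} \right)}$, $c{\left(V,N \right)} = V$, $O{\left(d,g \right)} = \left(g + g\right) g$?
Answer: $3799$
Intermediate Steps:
$O{\left(d,g \right)} = 2 g^{2}$ ($O{\left(d,g \right)} = 2 g g = 2 g^{2}$)
$B{\left(q,D \right)} = 25$ ($B{\left(q,D \right)} = \left(-5\right)^{2} = 25$)
$\left(-102\right) \left(-37\right) + B{\left(-1,9 \right)} = \left(-102\right) \left(-37\right) + 25 = 3774 + 25 = 3799$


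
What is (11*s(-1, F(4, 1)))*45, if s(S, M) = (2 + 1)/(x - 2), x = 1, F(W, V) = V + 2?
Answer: -1485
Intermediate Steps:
F(W, V) = 2 + V
s(S, M) = -3 (s(S, M) = (2 + 1)/(1 - 2) = 3/(-1) = 3*(-1) = -3)
(11*s(-1, F(4, 1)))*45 = (11*(-3))*45 = -33*45 = -1485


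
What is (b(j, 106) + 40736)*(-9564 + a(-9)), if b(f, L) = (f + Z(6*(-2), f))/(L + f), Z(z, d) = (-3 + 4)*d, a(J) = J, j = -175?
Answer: -8970328594/23 ≈ -3.9001e+8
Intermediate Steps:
Z(z, d) = d (Z(z, d) = 1*d = d)
b(f, L) = 2*f/(L + f) (b(f, L) = (f + f)/(L + f) = (2*f)/(L + f) = 2*f/(L + f))
(b(j, 106) + 40736)*(-9564 + a(-9)) = (2*(-175)/(106 - 175) + 40736)*(-9564 - 9) = (2*(-175)/(-69) + 40736)*(-9573) = (2*(-175)*(-1/69) + 40736)*(-9573) = (350/69 + 40736)*(-9573) = (2811134/69)*(-9573) = -8970328594/23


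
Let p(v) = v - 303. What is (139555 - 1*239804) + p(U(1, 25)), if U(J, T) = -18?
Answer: -100570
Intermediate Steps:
p(v) = -303 + v
(139555 - 1*239804) + p(U(1, 25)) = (139555 - 1*239804) + (-303 - 18) = (139555 - 239804) - 321 = -100249 - 321 = -100570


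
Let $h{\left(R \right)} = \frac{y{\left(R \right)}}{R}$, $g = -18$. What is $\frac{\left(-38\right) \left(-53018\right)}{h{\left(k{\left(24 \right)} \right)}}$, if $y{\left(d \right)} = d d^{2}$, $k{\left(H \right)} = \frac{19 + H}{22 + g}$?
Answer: $\frac{32234944}{1849} \approx 17434.0$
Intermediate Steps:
$k{\left(H \right)} = \frac{19}{4} + \frac{H}{4}$ ($k{\left(H \right)} = \frac{19 + H}{22 - 18} = \frac{19 + H}{4} = \left(19 + H\right) \frac{1}{4} = \frac{19}{4} + \frac{H}{4}$)
$y{\left(d \right)} = d^{3}$
$h{\left(R \right)} = R^{2}$ ($h{\left(R \right)} = \frac{R^{3}}{R} = R^{2}$)
$\frac{\left(-38\right) \left(-53018\right)}{h{\left(k{\left(24 \right)} \right)}} = \frac{\left(-38\right) \left(-53018\right)}{\left(\frac{19}{4} + \frac{1}{4} \cdot 24\right)^{2}} = \frac{2014684}{\left(\frac{19}{4} + 6\right)^{2}} = \frac{2014684}{\left(\frac{43}{4}\right)^{2}} = \frac{2014684}{\frac{1849}{16}} = 2014684 \cdot \frac{16}{1849} = \frac{32234944}{1849}$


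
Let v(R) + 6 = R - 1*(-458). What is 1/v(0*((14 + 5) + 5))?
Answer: 1/452 ≈ 0.0022124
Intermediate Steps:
v(R) = 452 + R (v(R) = -6 + (R - 1*(-458)) = -6 + (R + 458) = -6 + (458 + R) = 452 + R)
1/v(0*((14 + 5) + 5)) = 1/(452 + 0*((14 + 5) + 5)) = 1/(452 + 0*(19 + 5)) = 1/(452 + 0*24) = 1/(452 + 0) = 1/452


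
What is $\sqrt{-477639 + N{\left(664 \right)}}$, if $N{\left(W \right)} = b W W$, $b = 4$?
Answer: $\sqrt{1285945} \approx 1134.0$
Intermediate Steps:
$N{\left(W \right)} = 4 W^{2}$ ($N{\left(W \right)} = 4 W W = 4 W^{2}$)
$\sqrt{-477639 + N{\left(664 \right)}} = \sqrt{-477639 + 4 \cdot 664^{2}} = \sqrt{-477639 + 4 \cdot 440896} = \sqrt{-477639 + 1763584} = \sqrt{1285945}$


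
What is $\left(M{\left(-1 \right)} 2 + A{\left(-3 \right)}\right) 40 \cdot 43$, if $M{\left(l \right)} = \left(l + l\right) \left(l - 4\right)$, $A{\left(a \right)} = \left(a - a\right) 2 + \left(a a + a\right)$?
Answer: $44720$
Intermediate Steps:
$A{\left(a \right)} = a + a^{2}$ ($A{\left(a \right)} = 0 \cdot 2 + \left(a^{2} + a\right) = 0 + \left(a + a^{2}\right) = a + a^{2}$)
$M{\left(l \right)} = 2 l \left(-4 + l\right)$
$\left(M{\left(-1 \right)} 2 + A{\left(-3 \right)}\right) 40 \cdot 43 = \left(2 \left(-1\right) \left(-4 - 1\right) 2 - 3 \left(1 - 3\right)\right) 40 \cdot 43 = \left(2 \left(-1\right) \left(-5\right) 2 - -6\right) 40 \cdot 43 = \left(10 \cdot 2 + 6\right) 40 \cdot 43 = \left(20 + 6\right) 40 \cdot 43 = 26 \cdot 40 \cdot 43 = 1040 \cdot 43 = 44720$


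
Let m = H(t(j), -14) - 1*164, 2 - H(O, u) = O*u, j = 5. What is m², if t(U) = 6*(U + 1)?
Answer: 116964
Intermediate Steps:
t(U) = 6 + 6*U (t(U) = 6*(1 + U) = 6 + 6*U)
H(O, u) = 2 - O*u
m = 342 (m = (2 - 1*(6 + 6*5)*(-14)) - 1*164 = (2 - 1*(6 + 30)*(-14)) - 164 = (2 - 1*36*(-14)) - 164 = (2 + 504) - 164 = 506 - 164 = 342)
m² = 342² = 116964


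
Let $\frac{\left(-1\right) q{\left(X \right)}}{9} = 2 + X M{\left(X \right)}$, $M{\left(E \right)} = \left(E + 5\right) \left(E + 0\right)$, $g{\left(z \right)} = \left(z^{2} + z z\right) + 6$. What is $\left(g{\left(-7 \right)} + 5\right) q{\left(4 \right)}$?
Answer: $-143226$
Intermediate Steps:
$g{\left(z \right)} = 6 + 2 z^{2}$ ($g{\left(z \right)} = \left(z^{2} + z^{2}\right) + 6 = 2 z^{2} + 6 = 6 + 2 z^{2}$)
$M{\left(E \right)} = E \left(5 + E\right)$ ($M{\left(E \right)} = \left(5 + E\right) E = E \left(5 + E\right)$)
$q{\left(X \right)} = -18 - 9 X^{2} \left(5 + X\right)$ ($q{\left(X \right)} = - 9 \left(2 + X X \left(5 + X\right)\right) = - 9 \left(2 + X^{2} \left(5 + X\right)\right) = -18 - 9 X^{2} \left(5 + X\right)$)
$\left(g{\left(-7 \right)} + 5\right) q{\left(4 \right)} = \left(\left(6 + 2 \left(-7\right)^{2}\right) + 5\right) \left(-18 + 9 \cdot 4^{2} \left(-5 - 4\right)\right) = \left(\left(6 + 2 \cdot 49\right) + 5\right) \left(-18 + 9 \cdot 16 \left(-5 - 4\right)\right) = \left(\left(6 + 98\right) + 5\right) \left(-18 + 9 \cdot 16 \left(-9\right)\right) = \left(104 + 5\right) \left(-18 - 1296\right) = 109 \left(-1314\right) = -143226$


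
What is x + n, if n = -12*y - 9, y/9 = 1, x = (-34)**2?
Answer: 1039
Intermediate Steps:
x = 1156
y = 9 (y = 9*1 = 9)
n = -117 (n = -12*9 - 9 = -108 - 9 = -117)
x + n = 1156 - 117 = 1039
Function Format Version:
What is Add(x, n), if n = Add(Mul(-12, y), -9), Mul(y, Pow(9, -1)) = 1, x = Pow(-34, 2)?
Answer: 1039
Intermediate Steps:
x = 1156
y = 9 (y = Mul(9, 1) = 9)
n = -117 (n = Add(Mul(-12, 9), -9) = Add(-108, -9) = -117)
Add(x, n) = Add(1156, -117) = 1039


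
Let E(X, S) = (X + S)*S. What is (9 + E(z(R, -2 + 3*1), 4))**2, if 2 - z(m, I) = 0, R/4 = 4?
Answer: 1089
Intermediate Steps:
R = 16 (R = 4*4 = 16)
z(m, I) = 2 (z(m, I) = 2 - 1*0 = 2 + 0 = 2)
E(X, S) = S*(S + X) (E(X, S) = (S + X)*S = S*(S + X))
(9 + E(z(R, -2 + 3*1), 4))**2 = (9 + 4*(4 + 2))**2 = (9 + 4*6)**2 = (9 + 24)**2 = 33**2 = 1089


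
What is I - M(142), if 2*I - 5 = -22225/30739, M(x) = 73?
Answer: -2178212/30739 ≈ -70.862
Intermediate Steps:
I = 65735/30739 (I = 5/2 + (-22225/30739)/2 = 5/2 + (-22225*1/30739)/2 = 5/2 + (½)*(-22225/30739) = 5/2 - 22225/61478 = 65735/30739 ≈ 2.1385)
I - M(142) = 65735/30739 - 1*73 = 65735/30739 - 73 = -2178212/30739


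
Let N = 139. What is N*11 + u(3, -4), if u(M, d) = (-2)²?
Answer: 1533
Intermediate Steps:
u(M, d) = 4
N*11 + u(3, -4) = 139*11 + 4 = 1529 + 4 = 1533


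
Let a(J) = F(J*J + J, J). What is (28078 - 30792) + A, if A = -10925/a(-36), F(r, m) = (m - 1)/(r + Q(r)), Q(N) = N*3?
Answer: 54961582/37 ≈ 1.4854e+6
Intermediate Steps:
Q(N) = 3*N
F(r, m) = (-1 + m)/(4*r) (F(r, m) = (m - 1)/(r + 3*r) = (-1 + m)/((4*r)) = (-1 + m)*(1/(4*r)) = (-1 + m)/(4*r))
a(J) = (-1 + J)/(4*(J + J**2)) (a(J) = (-1 + J)/(4*(J*J + J)) = (-1 + J)/(4*(J**2 + J)) = (-1 + J)/(4*(J + J**2)))
A = 55062000/37 (A = -10925*(-144*(1 - 36)/(-1 - 36)) = -10925/((1/4)*(-1/36)*(-37)/(-35)) = -10925/((1/4)*(-1/36)*(-1/35)*(-37)) = -10925/(-37/5040) = -10925*(-5040/37) = 55062000/37 ≈ 1.4882e+6)
(28078 - 30792) + A = (28078 - 30792) + 55062000/37 = -2714 + 55062000/37 = 54961582/37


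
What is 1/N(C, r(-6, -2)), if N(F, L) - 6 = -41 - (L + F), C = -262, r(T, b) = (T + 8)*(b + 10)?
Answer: 1/211 ≈ 0.0047393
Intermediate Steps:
r(T, b) = (8 + T)*(10 + b)
N(F, L) = -35 - F - L (N(F, L) = 6 + (-41 - (L + F)) = 6 + (-41 - (F + L)) = 6 + (-41 + (-F - L)) = 6 + (-41 - F - L) = -35 - F - L)
1/N(C, r(-6, -2)) = 1/(-35 - 1*(-262) - (80 + 8*(-2) + 10*(-6) - 6*(-2))) = 1/(-35 + 262 - (80 - 16 - 60 + 12)) = 1/(-35 + 262 - 1*16) = 1/(-35 + 262 - 16) = 1/211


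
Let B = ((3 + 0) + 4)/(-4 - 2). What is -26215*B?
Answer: 183505/6 ≈ 30584.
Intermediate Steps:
B = -7/6 (B = (3 + 4)/(-6) = 7*(-⅙) = -7/6 ≈ -1.1667)
-26215*B = -26215*(-7/6) = 183505/6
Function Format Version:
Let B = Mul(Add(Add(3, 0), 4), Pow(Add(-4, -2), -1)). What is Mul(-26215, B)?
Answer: Rational(183505, 6) ≈ 30584.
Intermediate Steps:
B = Rational(-7, 6) (B = Mul(Add(3, 4), Pow(-6, -1)) = Mul(7, Rational(-1, 6)) = Rational(-7, 6) ≈ -1.1667)
Mul(-26215, B) = Mul(-26215, Rational(-7, 6)) = Rational(183505, 6)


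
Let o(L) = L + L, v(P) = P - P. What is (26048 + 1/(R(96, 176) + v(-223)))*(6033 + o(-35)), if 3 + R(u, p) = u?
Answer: 14445158795/93 ≈ 1.5532e+8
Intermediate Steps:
R(u, p) = -3 + u
v(P) = 0
o(L) = 2*L
(26048 + 1/(R(96, 176) + v(-223)))*(6033 + o(-35)) = (26048 + 1/((-3 + 96) + 0))*(6033 + 2*(-35)) = (26048 + 1/(93 + 0))*(6033 - 70) = (26048 + 1/93)*5963 = (2422465/93)*5963 = 14445158795/93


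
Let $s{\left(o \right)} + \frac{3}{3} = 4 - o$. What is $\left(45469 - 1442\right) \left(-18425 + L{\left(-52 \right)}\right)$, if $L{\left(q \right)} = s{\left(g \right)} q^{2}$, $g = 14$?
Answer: $-2120736563$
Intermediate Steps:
$s{\left(o \right)} = 3 - o$ ($s{\left(o \right)} = -1 - \left(-4 + o\right) = 3 - o$)
$L{\left(q \right)} = - 11 q^{2}$ ($L{\left(q \right)} = \left(3 - 14\right) q^{2} = - 11 q^{2}$)
$\left(45469 - 1442\right) \left(-18425 + L{\left(-52 \right)}\right) = \left(45469 - 1442\right) \left(-18425 - 11 \left(-52\right)^{2}\right) = \left(45469 + \left(-2466 + 1024\right)\right) \left(-18425 - 29744\right) = \left(45469 - 1442\right) \left(-18425 - 29744\right) = 44027 \left(-48169\right) = -2120736563$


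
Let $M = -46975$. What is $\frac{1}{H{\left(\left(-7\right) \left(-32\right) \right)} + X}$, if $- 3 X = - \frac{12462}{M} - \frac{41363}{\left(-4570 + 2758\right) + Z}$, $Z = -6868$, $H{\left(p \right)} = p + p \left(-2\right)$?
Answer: $- \frac{34949400}{7887271231} \approx -0.0044311$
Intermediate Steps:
$H{\left(p \right)} = - p$ ($H{\left(p \right)} = p - 2 p = - p$)
$X = - \frac{58605631}{34949400}$ ($X = - \frac{- \frac{12462}{-46975} - \frac{41363}{\left(-4570 + 2758\right) - 6868}}{3} = - \frac{\left(-12462\right) \left(- \frac{1}{46975}\right) - \frac{41363}{-1812 - 6868}}{3} = - \frac{\frac{12462}{46975} - \frac{41363}{-8680}}{3} = - \frac{\frac{12462}{46975} - - \frac{5909}{1240}}{3} = - \frac{\frac{12462}{46975} + \frac{5909}{1240}}{3} = \left(- \frac{1}{3}\right) \frac{58605631}{11649800} = - \frac{58605631}{34949400} \approx -1.6769$)
$\frac{1}{H{\left(\left(-7\right) \left(-32\right) \right)} + X} = \frac{1}{- \left(-7\right) \left(-32\right) - \frac{58605631}{34949400}} = \frac{1}{\left(-1\right) 224 - \frac{58605631}{34949400}} = \frac{1}{-224 - \frac{58605631}{34949400}} = \frac{1}{- \frac{7887271231}{34949400}} = - \frac{34949400}{7887271231}$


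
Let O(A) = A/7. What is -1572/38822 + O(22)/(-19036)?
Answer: -1073093/26393414 ≈ -0.040658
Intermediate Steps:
O(A) = A/7 (O(A) = A*(1/7) = A/7)
-1572/38822 + O(22)/(-19036) = -1572/38822 + ((1/7)*22)/(-19036) = -1572*1/38822 + (22/7)*(-1/19036) = -786/19411 - 11/66626 = -1073093/26393414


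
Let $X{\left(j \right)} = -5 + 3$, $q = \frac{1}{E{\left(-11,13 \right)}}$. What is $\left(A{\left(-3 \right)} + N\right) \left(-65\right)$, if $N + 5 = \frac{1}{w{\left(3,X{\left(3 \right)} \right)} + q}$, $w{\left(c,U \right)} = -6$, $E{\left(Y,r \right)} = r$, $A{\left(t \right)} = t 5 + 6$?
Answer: $\frac{70915}{77} \approx 920.97$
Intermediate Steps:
$A{\left(t \right)} = 6 + 5 t$ ($A{\left(t \right)} = 5 t + 6 = 6 + 5 t$)
$q = \frac{1}{13} \approx 0.076923$
$X{\left(j \right)} = -2$
$N = - \frac{398}{77}$ ($N = -5 + \frac{1}{-6 + \frac{1}{13}} = -5 + \frac{1}{- \frac{77}{13}} = -5 - \frac{13}{77} = - \frac{398}{77} \approx -5.1688$)
$\left(A{\left(-3 \right)} + N\right) \left(-65\right) = \left(\left(6 + 5 \left(-3\right)\right) - \frac{398}{77}\right) \left(-65\right) = \left(\left(6 - 15\right) - \frac{398}{77}\right) \left(-65\right) = \left(-9 - \frac{398}{77}\right) \left(-65\right) = \left(- \frac{1091}{77}\right) \left(-65\right) = \frac{70915}{77}$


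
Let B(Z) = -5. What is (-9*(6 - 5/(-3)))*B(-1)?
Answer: 345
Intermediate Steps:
(-9*(6 - 5/(-3)))*B(-1) = -9*(6 - 5/(-3))*(-5) = -9*(6 - 5*(-1/3))*(-5) = -9*(6 + 5/3)*(-5) = -9*23/3*(-5) = -69*(-5) = 345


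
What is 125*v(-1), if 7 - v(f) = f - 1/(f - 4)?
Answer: 975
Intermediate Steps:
v(f) = 7 + 1/(-4 + f) - f (v(f) = 7 - (f - 1/(f - 4)) = 7 - (f - 1/(-4 + f)) = 7 + (1/(-4 + f) - f) = 7 + 1/(-4 + f) - f)
125*v(-1) = 125*((-27 - 1*(-1)**2 + 11*(-1))/(-4 - 1)) = 125*((-27 - 1*1 - 11)/(-5)) = 125*(-(-27 - 1 - 11)/5) = 125*(-1/5*(-39)) = 125*(39/5) = 975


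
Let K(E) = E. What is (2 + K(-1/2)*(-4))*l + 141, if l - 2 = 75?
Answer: 449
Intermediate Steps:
l = 77 (l = 2 + 75 = 77)
(2 + K(-1/2)*(-4))*l + 141 = (2 - 1/2*(-4))*77 + 141 = (2 - 1*½*(-4))*77 + 141 = (2 - ½*(-4))*77 + 141 = (2 + 2)*77 + 141 = 4*77 + 141 = 308 + 141 = 449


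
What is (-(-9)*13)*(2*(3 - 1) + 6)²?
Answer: 11700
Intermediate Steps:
(-(-9)*13)*(2*(3 - 1) + 6)² = (-1*(-117))*(2*2 + 6)² = 117*(4 + 6)² = 117*10² = 117*100 = 11700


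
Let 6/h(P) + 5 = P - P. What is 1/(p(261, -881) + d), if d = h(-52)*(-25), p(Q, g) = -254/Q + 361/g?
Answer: 229941/6580235 ≈ 0.034944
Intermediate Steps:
h(P) = -6/5 (h(P) = 6/(-5 + (P - P)) = 6/(-5 + 0) = 6/(-5) = 6*(-⅕) = -6/5)
d = 30 (d = -6/5*(-25) = 30)
1/(p(261, -881) + d) = 1/((-254/261 + 361/(-881)) + 30) = 1/((-254*1/261 + 361*(-1/881)) + 30) = 1/((-254/261 - 361/881) + 30) = 1/(-317995/229941 + 30) = 1/(6580235/229941) = 229941/6580235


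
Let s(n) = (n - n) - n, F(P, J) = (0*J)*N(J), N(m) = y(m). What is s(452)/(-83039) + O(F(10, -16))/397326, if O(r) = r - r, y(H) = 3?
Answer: 452/83039 ≈ 0.0054432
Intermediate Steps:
N(m) = 3
F(P, J) = 0 (F(P, J) = (0*J)*3 = 0*3 = 0)
s(n) = -n (s(n) = 0 - n = -n)
O(r) = 0
s(452)/(-83039) + O(F(10, -16))/397326 = -1*452/(-83039) + 0/397326 = -452*(-1/83039) + 0*(1/397326) = 452/83039 + 0 = 452/83039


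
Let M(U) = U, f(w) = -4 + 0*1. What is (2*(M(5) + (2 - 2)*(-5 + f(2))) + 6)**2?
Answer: 256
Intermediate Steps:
f(w) = -4 (f(w) = -4 + 0 = -4)
(2*(M(5) + (2 - 2)*(-5 + f(2))) + 6)**2 = (2*(5 + (2 - 2)*(-5 - 4)) + 6)**2 = (2*(5 + 0*(-9)) + 6)**2 = (2*(5 + 0) + 6)**2 = (2*5 + 6)**2 = (10 + 6)**2 = 16**2 = 256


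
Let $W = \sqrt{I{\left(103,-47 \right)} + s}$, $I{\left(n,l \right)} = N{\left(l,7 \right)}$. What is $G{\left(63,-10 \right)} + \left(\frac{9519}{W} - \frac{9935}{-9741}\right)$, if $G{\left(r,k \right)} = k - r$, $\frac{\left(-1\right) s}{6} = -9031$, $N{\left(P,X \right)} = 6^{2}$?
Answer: $- \frac{701158}{9741} + \frac{3173 \sqrt{54222}}{18074} \approx -31.101$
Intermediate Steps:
$N{\left(P,X \right)} = 36$
$I{\left(n,l \right)} = 36$
$s = 54186$ ($s = \left(-6\right) \left(-9031\right) = 54186$)
$W = \sqrt{54222}$ ($W = \sqrt{36 + 54186} = \sqrt{54222} \approx 232.86$)
$G{\left(63,-10 \right)} + \left(\frac{9519}{W} - \frac{9935}{-9741}\right) = \left(-10 - 63\right) - \left(- \frac{9935}{9741} - 9519 \frac{\sqrt{54222}}{54222}\right) = -73 + \left(\frac{3173 \sqrt{54222}}{18074} + \frac{9935}{9741}\right) = -73 + \left(\frac{9935}{9741} + \frac{3173 \sqrt{54222}}{18074}\right) = - \frac{701158}{9741} + \frac{3173 \sqrt{54222}}{18074}$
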